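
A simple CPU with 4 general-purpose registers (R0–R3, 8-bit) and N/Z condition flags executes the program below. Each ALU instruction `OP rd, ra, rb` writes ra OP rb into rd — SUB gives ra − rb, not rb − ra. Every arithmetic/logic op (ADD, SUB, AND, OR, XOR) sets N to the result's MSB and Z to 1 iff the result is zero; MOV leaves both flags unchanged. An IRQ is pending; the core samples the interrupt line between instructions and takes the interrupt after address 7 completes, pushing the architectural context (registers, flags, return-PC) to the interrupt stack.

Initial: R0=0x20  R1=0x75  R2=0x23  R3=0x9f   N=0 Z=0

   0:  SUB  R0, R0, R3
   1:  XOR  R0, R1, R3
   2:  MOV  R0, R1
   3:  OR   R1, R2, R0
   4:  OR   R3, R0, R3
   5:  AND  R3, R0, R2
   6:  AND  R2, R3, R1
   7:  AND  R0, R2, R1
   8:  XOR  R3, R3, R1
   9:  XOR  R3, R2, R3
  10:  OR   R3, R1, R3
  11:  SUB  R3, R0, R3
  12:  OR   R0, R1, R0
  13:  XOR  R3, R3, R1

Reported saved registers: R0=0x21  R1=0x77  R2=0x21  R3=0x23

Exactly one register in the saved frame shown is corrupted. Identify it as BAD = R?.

BAD = R3

after  0: R0=0x81 R1=0x75 R2=0x23 R3=0x9f  N=1 Z=0
after  1: R0=0xea R1=0x75 R2=0x23 R3=0x9f  N=1 Z=0
after  2: R0=0x75 R1=0x75 R2=0x23 R3=0x9f  N=1 Z=0
after  3: R0=0x75 R1=0x77 R2=0x23 R3=0x9f  N=0 Z=0
after  4: R0=0x75 R1=0x77 R2=0x23 R3=0xff  N=1 Z=0
after  5: R0=0x75 R1=0x77 R2=0x23 R3=0x21  N=0 Z=0
after  6: R0=0x75 R1=0x77 R2=0x21 R3=0x21  N=0 Z=0
after  7: R0=0x21 R1=0x77 R2=0x21 R3=0x21  N=0 Z=0
-- IRQ taken; context saved, return-PC = 8 --
mismatch: R3: reported 0x23 vs actual 0x21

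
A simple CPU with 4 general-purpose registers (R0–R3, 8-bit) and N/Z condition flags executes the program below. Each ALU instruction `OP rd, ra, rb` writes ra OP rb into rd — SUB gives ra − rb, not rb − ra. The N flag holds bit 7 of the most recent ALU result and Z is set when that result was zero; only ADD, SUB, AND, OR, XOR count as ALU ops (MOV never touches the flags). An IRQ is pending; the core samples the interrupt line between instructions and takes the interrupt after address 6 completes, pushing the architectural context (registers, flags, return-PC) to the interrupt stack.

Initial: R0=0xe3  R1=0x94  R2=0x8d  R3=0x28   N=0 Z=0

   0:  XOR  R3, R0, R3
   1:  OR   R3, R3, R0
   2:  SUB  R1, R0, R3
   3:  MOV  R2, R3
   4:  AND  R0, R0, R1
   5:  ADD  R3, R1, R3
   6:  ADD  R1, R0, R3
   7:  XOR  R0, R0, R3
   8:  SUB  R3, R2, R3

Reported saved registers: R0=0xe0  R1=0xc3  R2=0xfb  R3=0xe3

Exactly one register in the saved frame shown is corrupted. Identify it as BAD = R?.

after  0: R0=0xe3 R1=0x94 R2=0x8d R3=0xcb  N=1 Z=0
after  1: R0=0xe3 R1=0x94 R2=0x8d R3=0xeb  N=1 Z=0
after  2: R0=0xe3 R1=0xf8 R2=0x8d R3=0xeb  N=1 Z=0
after  3: R0=0xe3 R1=0xf8 R2=0xeb R3=0xeb  N=1 Z=0
after  4: R0=0xe0 R1=0xf8 R2=0xeb R3=0xeb  N=1 Z=0
after  5: R0=0xe0 R1=0xf8 R2=0xeb R3=0xe3  N=1 Z=0
after  6: R0=0xe0 R1=0xc3 R2=0xeb R3=0xe3  N=1 Z=0
-- IRQ taken; context saved, return-PC = 7 --
mismatch: R2: reported 0xfb vs actual 0xeb

BAD = R2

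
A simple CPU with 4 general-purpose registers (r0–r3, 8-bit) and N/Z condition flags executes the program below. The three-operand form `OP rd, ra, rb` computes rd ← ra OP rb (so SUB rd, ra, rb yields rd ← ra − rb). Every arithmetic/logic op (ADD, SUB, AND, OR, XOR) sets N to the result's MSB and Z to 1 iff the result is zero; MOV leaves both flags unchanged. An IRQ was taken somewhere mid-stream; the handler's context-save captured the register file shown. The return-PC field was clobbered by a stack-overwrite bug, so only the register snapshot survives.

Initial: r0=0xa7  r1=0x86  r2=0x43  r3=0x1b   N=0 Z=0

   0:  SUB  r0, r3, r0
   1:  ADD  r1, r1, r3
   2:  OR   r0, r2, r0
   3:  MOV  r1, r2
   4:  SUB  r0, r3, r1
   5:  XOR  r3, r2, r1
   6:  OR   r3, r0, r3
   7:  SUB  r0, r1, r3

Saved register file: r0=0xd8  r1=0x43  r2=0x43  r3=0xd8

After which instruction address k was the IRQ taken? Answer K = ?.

K = 6

after  0: r0=0x74 r1=0x86 r2=0x43 r3=0x1b  N=0 Z=0
after  1: r0=0x74 r1=0xa1 r2=0x43 r3=0x1b  N=1 Z=0
after  2: r0=0x77 r1=0xa1 r2=0x43 r3=0x1b  N=0 Z=0
after  3: r0=0x77 r1=0x43 r2=0x43 r3=0x1b  N=0 Z=0
after  4: r0=0xd8 r1=0x43 r2=0x43 r3=0x1b  N=1 Z=0
after  5: r0=0xd8 r1=0x43 r2=0x43 r3=0x00  N=0 Z=1
after  6: r0=0xd8 r1=0x43 r2=0x43 r3=0xd8  N=1 Z=0
-- IRQ taken; context saved, return-PC = 7 --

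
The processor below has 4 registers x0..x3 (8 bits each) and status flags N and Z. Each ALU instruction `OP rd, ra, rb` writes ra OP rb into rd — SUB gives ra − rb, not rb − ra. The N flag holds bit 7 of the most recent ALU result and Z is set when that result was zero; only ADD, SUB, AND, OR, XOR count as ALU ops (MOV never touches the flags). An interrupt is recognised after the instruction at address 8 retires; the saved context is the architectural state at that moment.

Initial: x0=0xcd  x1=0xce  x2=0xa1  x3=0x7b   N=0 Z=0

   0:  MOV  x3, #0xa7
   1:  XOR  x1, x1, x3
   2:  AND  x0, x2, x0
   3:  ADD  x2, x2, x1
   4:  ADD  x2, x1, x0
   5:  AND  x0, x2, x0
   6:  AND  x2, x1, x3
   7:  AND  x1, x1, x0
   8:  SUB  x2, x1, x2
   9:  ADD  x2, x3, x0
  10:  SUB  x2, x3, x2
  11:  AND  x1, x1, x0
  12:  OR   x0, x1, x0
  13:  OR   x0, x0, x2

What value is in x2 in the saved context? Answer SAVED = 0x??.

SAVED = 0xdf

after  0: x0=0xcd x1=0xce x2=0xa1 x3=0xa7  N=0 Z=0
after  1: x0=0xcd x1=0x69 x2=0xa1 x3=0xa7  N=0 Z=0
after  2: x0=0x81 x1=0x69 x2=0xa1 x3=0xa7  N=1 Z=0
after  3: x0=0x81 x1=0x69 x2=0x0a x3=0xa7  N=0 Z=0
after  4: x0=0x81 x1=0x69 x2=0xea x3=0xa7  N=1 Z=0
after  5: x0=0x80 x1=0x69 x2=0xea x3=0xa7  N=1 Z=0
after  6: x0=0x80 x1=0x69 x2=0x21 x3=0xa7  N=0 Z=0
after  7: x0=0x80 x1=0x00 x2=0x21 x3=0xa7  N=0 Z=1
after  8: x0=0x80 x1=0x00 x2=0xdf x3=0xa7  N=1 Z=0
-- IRQ taken; context saved, return-PC = 9 --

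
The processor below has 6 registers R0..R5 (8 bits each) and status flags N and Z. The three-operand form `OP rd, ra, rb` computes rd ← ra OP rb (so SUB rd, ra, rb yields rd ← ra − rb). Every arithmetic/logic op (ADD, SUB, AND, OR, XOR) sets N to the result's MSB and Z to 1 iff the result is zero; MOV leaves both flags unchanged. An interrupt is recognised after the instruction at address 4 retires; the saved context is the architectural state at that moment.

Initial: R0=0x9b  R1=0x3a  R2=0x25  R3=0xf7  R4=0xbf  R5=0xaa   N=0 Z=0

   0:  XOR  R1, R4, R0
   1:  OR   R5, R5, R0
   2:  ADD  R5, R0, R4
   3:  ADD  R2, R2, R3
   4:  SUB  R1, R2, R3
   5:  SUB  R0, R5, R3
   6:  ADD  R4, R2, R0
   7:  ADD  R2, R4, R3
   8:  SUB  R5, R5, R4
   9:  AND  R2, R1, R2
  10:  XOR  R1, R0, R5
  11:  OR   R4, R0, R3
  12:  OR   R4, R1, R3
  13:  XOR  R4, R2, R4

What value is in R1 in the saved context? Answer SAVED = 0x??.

SAVED = 0x25

after  0: R0=0x9b R1=0x24 R2=0x25 R3=0xf7 R4=0xbf R5=0xaa  N=0 Z=0
after  1: R0=0x9b R1=0x24 R2=0x25 R3=0xf7 R4=0xbf R5=0xbb  N=1 Z=0
after  2: R0=0x9b R1=0x24 R2=0x25 R3=0xf7 R4=0xbf R5=0x5a  N=0 Z=0
after  3: R0=0x9b R1=0x24 R2=0x1c R3=0xf7 R4=0xbf R5=0x5a  N=0 Z=0
after  4: R0=0x9b R1=0x25 R2=0x1c R3=0xf7 R4=0xbf R5=0x5a  N=0 Z=0
-- IRQ taken; context saved, return-PC = 5 --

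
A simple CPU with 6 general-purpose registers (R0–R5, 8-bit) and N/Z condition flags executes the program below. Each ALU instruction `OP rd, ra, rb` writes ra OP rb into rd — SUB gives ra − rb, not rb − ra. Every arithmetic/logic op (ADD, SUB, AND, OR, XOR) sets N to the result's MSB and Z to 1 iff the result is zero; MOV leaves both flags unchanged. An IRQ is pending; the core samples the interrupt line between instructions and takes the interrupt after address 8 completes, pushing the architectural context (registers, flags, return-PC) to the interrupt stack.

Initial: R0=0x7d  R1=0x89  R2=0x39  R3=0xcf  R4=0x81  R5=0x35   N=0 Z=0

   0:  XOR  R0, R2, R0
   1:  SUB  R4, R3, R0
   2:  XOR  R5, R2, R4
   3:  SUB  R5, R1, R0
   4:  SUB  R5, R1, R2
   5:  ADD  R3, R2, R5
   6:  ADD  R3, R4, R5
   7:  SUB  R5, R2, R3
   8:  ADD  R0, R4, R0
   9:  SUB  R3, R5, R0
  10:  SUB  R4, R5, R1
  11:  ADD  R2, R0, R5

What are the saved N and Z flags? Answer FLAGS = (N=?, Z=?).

FLAGS = (N=1, Z=0)

after  0: R0=0x44 R1=0x89 R2=0x39 R3=0xcf R4=0x81 R5=0x35  N=0 Z=0
after  1: R0=0x44 R1=0x89 R2=0x39 R3=0xcf R4=0x8b R5=0x35  N=1 Z=0
after  2: R0=0x44 R1=0x89 R2=0x39 R3=0xcf R4=0x8b R5=0xb2  N=1 Z=0
after  3: R0=0x44 R1=0x89 R2=0x39 R3=0xcf R4=0x8b R5=0x45  N=0 Z=0
after  4: R0=0x44 R1=0x89 R2=0x39 R3=0xcf R4=0x8b R5=0x50  N=0 Z=0
after  5: R0=0x44 R1=0x89 R2=0x39 R3=0x89 R4=0x8b R5=0x50  N=1 Z=0
after  6: R0=0x44 R1=0x89 R2=0x39 R3=0xdb R4=0x8b R5=0x50  N=1 Z=0
after  7: R0=0x44 R1=0x89 R2=0x39 R3=0xdb R4=0x8b R5=0x5e  N=0 Z=0
after  8: R0=0xcf R1=0x89 R2=0x39 R3=0xdb R4=0x8b R5=0x5e  N=1 Z=0
-- IRQ taken; context saved, return-PC = 9 --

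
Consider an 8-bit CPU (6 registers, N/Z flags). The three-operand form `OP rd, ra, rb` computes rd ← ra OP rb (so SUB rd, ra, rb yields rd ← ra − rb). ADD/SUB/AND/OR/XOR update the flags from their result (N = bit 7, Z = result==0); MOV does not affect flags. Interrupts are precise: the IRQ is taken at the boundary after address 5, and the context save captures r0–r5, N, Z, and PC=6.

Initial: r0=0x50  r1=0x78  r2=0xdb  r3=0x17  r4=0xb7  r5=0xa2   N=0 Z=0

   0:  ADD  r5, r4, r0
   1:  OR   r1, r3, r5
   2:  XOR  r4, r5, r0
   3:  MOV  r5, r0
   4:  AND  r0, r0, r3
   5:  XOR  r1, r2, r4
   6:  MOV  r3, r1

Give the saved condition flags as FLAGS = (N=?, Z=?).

after  0: r0=0x50 r1=0x78 r2=0xdb r3=0x17 r4=0xb7 r5=0x07  N=0 Z=0
after  1: r0=0x50 r1=0x17 r2=0xdb r3=0x17 r4=0xb7 r5=0x07  N=0 Z=0
after  2: r0=0x50 r1=0x17 r2=0xdb r3=0x17 r4=0x57 r5=0x07  N=0 Z=0
after  3: r0=0x50 r1=0x17 r2=0xdb r3=0x17 r4=0x57 r5=0x50  N=0 Z=0
after  4: r0=0x10 r1=0x17 r2=0xdb r3=0x17 r4=0x57 r5=0x50  N=0 Z=0
after  5: r0=0x10 r1=0x8c r2=0xdb r3=0x17 r4=0x57 r5=0x50  N=1 Z=0
-- IRQ taken; context saved, return-PC = 6 --

FLAGS = (N=1, Z=0)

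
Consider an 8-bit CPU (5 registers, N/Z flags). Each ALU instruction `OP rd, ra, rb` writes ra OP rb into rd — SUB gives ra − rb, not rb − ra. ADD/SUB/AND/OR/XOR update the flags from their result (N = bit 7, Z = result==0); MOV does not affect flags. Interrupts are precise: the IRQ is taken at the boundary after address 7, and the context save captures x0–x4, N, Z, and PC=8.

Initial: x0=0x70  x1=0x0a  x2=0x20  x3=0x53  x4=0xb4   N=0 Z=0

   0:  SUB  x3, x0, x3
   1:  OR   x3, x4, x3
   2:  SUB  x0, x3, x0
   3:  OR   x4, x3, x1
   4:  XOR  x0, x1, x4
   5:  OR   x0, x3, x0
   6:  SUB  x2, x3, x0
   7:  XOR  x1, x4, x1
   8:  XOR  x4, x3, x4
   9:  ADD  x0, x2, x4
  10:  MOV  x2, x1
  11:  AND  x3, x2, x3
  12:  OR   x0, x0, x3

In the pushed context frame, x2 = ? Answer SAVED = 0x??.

after  0: x0=0x70 x1=0x0a x2=0x20 x3=0x1d x4=0xb4  N=0 Z=0
after  1: x0=0x70 x1=0x0a x2=0x20 x3=0xbd x4=0xb4  N=1 Z=0
after  2: x0=0x4d x1=0x0a x2=0x20 x3=0xbd x4=0xb4  N=0 Z=0
after  3: x0=0x4d x1=0x0a x2=0x20 x3=0xbd x4=0xbf  N=1 Z=0
after  4: x0=0xb5 x1=0x0a x2=0x20 x3=0xbd x4=0xbf  N=1 Z=0
after  5: x0=0xbd x1=0x0a x2=0x20 x3=0xbd x4=0xbf  N=1 Z=0
after  6: x0=0xbd x1=0x0a x2=0x00 x3=0xbd x4=0xbf  N=0 Z=1
after  7: x0=0xbd x1=0xb5 x2=0x00 x3=0xbd x4=0xbf  N=1 Z=0
-- IRQ taken; context saved, return-PC = 8 --

SAVED = 0x00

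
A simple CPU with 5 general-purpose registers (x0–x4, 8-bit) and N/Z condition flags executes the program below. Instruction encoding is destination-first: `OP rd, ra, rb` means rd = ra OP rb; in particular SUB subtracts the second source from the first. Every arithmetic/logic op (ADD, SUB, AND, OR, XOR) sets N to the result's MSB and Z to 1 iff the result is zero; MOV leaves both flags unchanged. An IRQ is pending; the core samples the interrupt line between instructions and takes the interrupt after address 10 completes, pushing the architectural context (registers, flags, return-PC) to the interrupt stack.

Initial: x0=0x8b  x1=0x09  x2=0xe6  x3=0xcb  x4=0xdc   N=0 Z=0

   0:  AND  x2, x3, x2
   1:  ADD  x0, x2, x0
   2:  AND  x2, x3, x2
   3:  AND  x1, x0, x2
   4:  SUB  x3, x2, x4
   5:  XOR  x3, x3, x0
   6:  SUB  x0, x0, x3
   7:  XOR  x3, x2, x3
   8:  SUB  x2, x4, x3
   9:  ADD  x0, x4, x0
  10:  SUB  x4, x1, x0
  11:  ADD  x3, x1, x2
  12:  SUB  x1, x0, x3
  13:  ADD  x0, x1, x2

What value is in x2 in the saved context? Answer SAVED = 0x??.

after  0: x0=0x8b x1=0x09 x2=0xc2 x3=0xcb x4=0xdc  N=1 Z=0
after  1: x0=0x4d x1=0x09 x2=0xc2 x3=0xcb x4=0xdc  N=0 Z=0
after  2: x0=0x4d x1=0x09 x2=0xc2 x3=0xcb x4=0xdc  N=1 Z=0
after  3: x0=0x4d x1=0x40 x2=0xc2 x3=0xcb x4=0xdc  N=0 Z=0
after  4: x0=0x4d x1=0x40 x2=0xc2 x3=0xe6 x4=0xdc  N=1 Z=0
after  5: x0=0x4d x1=0x40 x2=0xc2 x3=0xab x4=0xdc  N=1 Z=0
after  6: x0=0xa2 x1=0x40 x2=0xc2 x3=0xab x4=0xdc  N=1 Z=0
after  7: x0=0xa2 x1=0x40 x2=0xc2 x3=0x69 x4=0xdc  N=0 Z=0
after  8: x0=0xa2 x1=0x40 x2=0x73 x3=0x69 x4=0xdc  N=0 Z=0
after  9: x0=0x7e x1=0x40 x2=0x73 x3=0x69 x4=0xdc  N=0 Z=0
after 10: x0=0x7e x1=0x40 x2=0x73 x3=0x69 x4=0xc2  N=1 Z=0
-- IRQ taken; context saved, return-PC = 11 --

SAVED = 0x73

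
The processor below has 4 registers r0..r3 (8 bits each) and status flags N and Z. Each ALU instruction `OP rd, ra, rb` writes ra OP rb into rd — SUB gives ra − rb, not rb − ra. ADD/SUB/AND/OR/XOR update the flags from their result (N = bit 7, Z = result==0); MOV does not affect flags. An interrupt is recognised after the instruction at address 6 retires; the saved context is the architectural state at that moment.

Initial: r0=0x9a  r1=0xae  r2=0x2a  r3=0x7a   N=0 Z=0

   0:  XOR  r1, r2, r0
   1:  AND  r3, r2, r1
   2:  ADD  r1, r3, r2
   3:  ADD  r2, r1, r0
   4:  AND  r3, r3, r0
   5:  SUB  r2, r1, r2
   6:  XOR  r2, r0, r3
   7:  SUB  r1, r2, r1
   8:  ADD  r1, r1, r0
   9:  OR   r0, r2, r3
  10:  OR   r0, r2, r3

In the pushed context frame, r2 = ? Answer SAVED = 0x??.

after  0: r0=0x9a r1=0xb0 r2=0x2a r3=0x7a  N=1 Z=0
after  1: r0=0x9a r1=0xb0 r2=0x2a r3=0x20  N=0 Z=0
after  2: r0=0x9a r1=0x4a r2=0x2a r3=0x20  N=0 Z=0
after  3: r0=0x9a r1=0x4a r2=0xe4 r3=0x20  N=1 Z=0
after  4: r0=0x9a r1=0x4a r2=0xe4 r3=0x00  N=0 Z=1
after  5: r0=0x9a r1=0x4a r2=0x66 r3=0x00  N=0 Z=0
after  6: r0=0x9a r1=0x4a r2=0x9a r3=0x00  N=1 Z=0
-- IRQ taken; context saved, return-PC = 7 --

SAVED = 0x9a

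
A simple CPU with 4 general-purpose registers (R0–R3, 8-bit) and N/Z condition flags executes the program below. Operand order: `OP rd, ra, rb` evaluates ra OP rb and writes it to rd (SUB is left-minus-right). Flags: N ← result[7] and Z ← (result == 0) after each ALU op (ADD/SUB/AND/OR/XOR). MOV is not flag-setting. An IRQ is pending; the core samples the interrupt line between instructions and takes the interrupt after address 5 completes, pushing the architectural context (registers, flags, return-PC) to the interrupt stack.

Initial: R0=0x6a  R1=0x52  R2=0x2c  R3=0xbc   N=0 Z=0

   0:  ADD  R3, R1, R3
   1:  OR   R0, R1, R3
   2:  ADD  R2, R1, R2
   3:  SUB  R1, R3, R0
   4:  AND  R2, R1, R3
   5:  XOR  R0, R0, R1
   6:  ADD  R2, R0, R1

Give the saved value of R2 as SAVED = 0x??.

SAVED = 0x00

after  0: R0=0x6a R1=0x52 R2=0x2c R3=0x0e  N=0 Z=0
after  1: R0=0x5e R1=0x52 R2=0x2c R3=0x0e  N=0 Z=0
after  2: R0=0x5e R1=0x52 R2=0x7e R3=0x0e  N=0 Z=0
after  3: R0=0x5e R1=0xb0 R2=0x7e R3=0x0e  N=1 Z=0
after  4: R0=0x5e R1=0xb0 R2=0x00 R3=0x0e  N=0 Z=1
after  5: R0=0xee R1=0xb0 R2=0x00 R3=0x0e  N=1 Z=0
-- IRQ taken; context saved, return-PC = 6 --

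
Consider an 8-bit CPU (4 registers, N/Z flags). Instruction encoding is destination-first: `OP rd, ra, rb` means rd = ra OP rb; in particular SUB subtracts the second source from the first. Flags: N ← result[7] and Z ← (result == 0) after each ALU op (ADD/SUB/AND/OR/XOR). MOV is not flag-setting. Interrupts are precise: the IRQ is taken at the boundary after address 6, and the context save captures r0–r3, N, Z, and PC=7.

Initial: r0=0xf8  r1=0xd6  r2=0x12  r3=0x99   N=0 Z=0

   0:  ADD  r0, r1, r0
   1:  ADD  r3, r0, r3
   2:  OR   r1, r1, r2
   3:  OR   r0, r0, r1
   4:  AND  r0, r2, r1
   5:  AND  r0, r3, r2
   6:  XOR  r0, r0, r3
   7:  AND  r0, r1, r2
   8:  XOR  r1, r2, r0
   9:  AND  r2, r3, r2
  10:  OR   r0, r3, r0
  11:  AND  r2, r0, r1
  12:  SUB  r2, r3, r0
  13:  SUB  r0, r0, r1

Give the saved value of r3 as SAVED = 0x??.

SAVED = 0x67

after  0: r0=0xce r1=0xd6 r2=0x12 r3=0x99  N=1 Z=0
after  1: r0=0xce r1=0xd6 r2=0x12 r3=0x67  N=0 Z=0
after  2: r0=0xce r1=0xd6 r2=0x12 r3=0x67  N=1 Z=0
after  3: r0=0xde r1=0xd6 r2=0x12 r3=0x67  N=1 Z=0
after  4: r0=0x12 r1=0xd6 r2=0x12 r3=0x67  N=0 Z=0
after  5: r0=0x02 r1=0xd6 r2=0x12 r3=0x67  N=0 Z=0
after  6: r0=0x65 r1=0xd6 r2=0x12 r3=0x67  N=0 Z=0
-- IRQ taken; context saved, return-PC = 7 --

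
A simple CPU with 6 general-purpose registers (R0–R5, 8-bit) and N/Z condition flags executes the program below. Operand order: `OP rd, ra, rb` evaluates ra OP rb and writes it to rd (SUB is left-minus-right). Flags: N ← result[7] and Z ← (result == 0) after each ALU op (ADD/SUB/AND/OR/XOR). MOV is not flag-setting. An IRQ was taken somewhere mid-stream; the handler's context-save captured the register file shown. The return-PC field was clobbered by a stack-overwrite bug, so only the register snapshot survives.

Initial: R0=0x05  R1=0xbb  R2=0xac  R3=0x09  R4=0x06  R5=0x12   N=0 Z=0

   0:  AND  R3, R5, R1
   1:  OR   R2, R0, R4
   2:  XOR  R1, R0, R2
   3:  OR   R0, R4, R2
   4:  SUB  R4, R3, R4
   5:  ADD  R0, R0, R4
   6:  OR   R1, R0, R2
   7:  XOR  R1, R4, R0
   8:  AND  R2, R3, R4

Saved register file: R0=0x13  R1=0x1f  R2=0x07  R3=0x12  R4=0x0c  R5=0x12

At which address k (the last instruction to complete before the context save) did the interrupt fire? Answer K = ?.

K = 7

after  0: R0=0x05 R1=0xbb R2=0xac R3=0x12 R4=0x06 R5=0x12  N=0 Z=0
after  1: R0=0x05 R1=0xbb R2=0x07 R3=0x12 R4=0x06 R5=0x12  N=0 Z=0
after  2: R0=0x05 R1=0x02 R2=0x07 R3=0x12 R4=0x06 R5=0x12  N=0 Z=0
after  3: R0=0x07 R1=0x02 R2=0x07 R3=0x12 R4=0x06 R5=0x12  N=0 Z=0
after  4: R0=0x07 R1=0x02 R2=0x07 R3=0x12 R4=0x0c R5=0x12  N=0 Z=0
after  5: R0=0x13 R1=0x02 R2=0x07 R3=0x12 R4=0x0c R5=0x12  N=0 Z=0
after  6: R0=0x13 R1=0x17 R2=0x07 R3=0x12 R4=0x0c R5=0x12  N=0 Z=0
after  7: R0=0x13 R1=0x1f R2=0x07 R3=0x12 R4=0x0c R5=0x12  N=0 Z=0
-- IRQ taken; context saved, return-PC = 8 --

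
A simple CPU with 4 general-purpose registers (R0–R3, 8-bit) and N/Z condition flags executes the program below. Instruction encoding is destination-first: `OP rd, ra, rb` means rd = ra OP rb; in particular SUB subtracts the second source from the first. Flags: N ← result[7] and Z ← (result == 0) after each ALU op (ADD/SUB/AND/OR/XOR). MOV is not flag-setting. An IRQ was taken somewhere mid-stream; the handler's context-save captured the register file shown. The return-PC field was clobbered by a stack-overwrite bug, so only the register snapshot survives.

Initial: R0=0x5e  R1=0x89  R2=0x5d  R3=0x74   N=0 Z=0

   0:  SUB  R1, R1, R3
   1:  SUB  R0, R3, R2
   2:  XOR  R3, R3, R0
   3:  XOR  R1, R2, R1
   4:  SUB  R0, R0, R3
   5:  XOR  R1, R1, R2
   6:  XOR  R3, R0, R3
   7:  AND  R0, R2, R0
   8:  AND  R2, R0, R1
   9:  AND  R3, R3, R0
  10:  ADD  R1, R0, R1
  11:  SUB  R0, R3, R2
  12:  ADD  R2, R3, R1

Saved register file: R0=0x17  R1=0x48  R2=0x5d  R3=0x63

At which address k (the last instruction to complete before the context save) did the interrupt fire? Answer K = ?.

after  0: R0=0x5e R1=0x15 R2=0x5d R3=0x74  N=0 Z=0
after  1: R0=0x17 R1=0x15 R2=0x5d R3=0x74  N=0 Z=0
after  2: R0=0x17 R1=0x15 R2=0x5d R3=0x63  N=0 Z=0
after  3: R0=0x17 R1=0x48 R2=0x5d R3=0x63  N=0 Z=0
-- IRQ taken; context saved, return-PC = 4 --

K = 3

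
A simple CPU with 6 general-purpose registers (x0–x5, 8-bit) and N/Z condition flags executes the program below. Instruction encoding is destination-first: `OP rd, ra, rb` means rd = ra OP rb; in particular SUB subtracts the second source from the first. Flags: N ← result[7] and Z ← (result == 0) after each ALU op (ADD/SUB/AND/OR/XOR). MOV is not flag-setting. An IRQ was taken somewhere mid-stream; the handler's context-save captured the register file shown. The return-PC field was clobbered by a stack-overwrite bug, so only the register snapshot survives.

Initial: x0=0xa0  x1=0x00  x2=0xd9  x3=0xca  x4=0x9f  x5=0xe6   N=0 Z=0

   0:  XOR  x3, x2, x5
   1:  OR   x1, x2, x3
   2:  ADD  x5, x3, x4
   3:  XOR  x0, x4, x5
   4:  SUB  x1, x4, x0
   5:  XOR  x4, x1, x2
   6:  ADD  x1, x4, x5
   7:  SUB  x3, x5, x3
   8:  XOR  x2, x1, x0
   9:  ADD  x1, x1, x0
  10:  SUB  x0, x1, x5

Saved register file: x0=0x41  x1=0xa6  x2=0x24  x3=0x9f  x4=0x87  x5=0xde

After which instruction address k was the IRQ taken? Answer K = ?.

K = 9

after  0: x0=0xa0 x1=0x00 x2=0xd9 x3=0x3f x4=0x9f x5=0xe6  N=0 Z=0
after  1: x0=0xa0 x1=0xff x2=0xd9 x3=0x3f x4=0x9f x5=0xe6  N=1 Z=0
after  2: x0=0xa0 x1=0xff x2=0xd9 x3=0x3f x4=0x9f x5=0xde  N=1 Z=0
after  3: x0=0x41 x1=0xff x2=0xd9 x3=0x3f x4=0x9f x5=0xde  N=0 Z=0
after  4: x0=0x41 x1=0x5e x2=0xd9 x3=0x3f x4=0x9f x5=0xde  N=0 Z=0
after  5: x0=0x41 x1=0x5e x2=0xd9 x3=0x3f x4=0x87 x5=0xde  N=1 Z=0
after  6: x0=0x41 x1=0x65 x2=0xd9 x3=0x3f x4=0x87 x5=0xde  N=0 Z=0
after  7: x0=0x41 x1=0x65 x2=0xd9 x3=0x9f x4=0x87 x5=0xde  N=1 Z=0
after  8: x0=0x41 x1=0x65 x2=0x24 x3=0x9f x4=0x87 x5=0xde  N=0 Z=0
after  9: x0=0x41 x1=0xa6 x2=0x24 x3=0x9f x4=0x87 x5=0xde  N=1 Z=0
-- IRQ taken; context saved, return-PC = 10 --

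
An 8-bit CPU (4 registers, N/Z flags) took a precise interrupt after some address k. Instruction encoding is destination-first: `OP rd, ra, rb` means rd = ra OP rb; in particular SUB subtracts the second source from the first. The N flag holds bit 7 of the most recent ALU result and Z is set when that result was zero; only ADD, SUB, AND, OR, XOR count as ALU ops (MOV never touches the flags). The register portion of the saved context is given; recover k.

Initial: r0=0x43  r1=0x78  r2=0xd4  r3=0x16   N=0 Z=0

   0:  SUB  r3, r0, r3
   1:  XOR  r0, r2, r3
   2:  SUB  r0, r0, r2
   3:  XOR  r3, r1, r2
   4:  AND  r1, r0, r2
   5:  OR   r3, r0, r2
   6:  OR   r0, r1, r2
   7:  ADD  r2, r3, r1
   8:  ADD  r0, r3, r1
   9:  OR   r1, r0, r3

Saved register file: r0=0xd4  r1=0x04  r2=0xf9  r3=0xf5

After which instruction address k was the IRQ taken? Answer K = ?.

K = 7

after  0: r0=0x43 r1=0x78 r2=0xd4 r3=0x2d  N=0 Z=0
after  1: r0=0xf9 r1=0x78 r2=0xd4 r3=0x2d  N=1 Z=0
after  2: r0=0x25 r1=0x78 r2=0xd4 r3=0x2d  N=0 Z=0
after  3: r0=0x25 r1=0x78 r2=0xd4 r3=0xac  N=1 Z=0
after  4: r0=0x25 r1=0x04 r2=0xd4 r3=0xac  N=0 Z=0
after  5: r0=0x25 r1=0x04 r2=0xd4 r3=0xf5  N=1 Z=0
after  6: r0=0xd4 r1=0x04 r2=0xd4 r3=0xf5  N=1 Z=0
after  7: r0=0xd4 r1=0x04 r2=0xf9 r3=0xf5  N=1 Z=0
-- IRQ taken; context saved, return-PC = 8 --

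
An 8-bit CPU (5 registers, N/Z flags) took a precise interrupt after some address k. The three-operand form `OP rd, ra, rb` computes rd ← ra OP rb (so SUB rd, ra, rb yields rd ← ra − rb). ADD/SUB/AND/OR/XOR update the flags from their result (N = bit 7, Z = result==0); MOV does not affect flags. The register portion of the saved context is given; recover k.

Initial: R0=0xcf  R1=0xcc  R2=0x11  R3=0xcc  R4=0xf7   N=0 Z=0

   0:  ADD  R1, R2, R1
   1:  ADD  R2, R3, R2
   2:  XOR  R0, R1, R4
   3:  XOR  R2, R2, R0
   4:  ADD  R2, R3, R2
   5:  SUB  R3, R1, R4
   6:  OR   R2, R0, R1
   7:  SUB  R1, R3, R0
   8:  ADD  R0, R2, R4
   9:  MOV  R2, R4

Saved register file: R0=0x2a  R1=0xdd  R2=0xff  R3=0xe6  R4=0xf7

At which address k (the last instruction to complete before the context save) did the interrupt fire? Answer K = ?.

K = 6

after  0: R0=0xcf R1=0xdd R2=0x11 R3=0xcc R4=0xf7  N=1 Z=0
after  1: R0=0xcf R1=0xdd R2=0xdd R3=0xcc R4=0xf7  N=1 Z=0
after  2: R0=0x2a R1=0xdd R2=0xdd R3=0xcc R4=0xf7  N=0 Z=0
after  3: R0=0x2a R1=0xdd R2=0xf7 R3=0xcc R4=0xf7  N=1 Z=0
after  4: R0=0x2a R1=0xdd R2=0xc3 R3=0xcc R4=0xf7  N=1 Z=0
after  5: R0=0x2a R1=0xdd R2=0xc3 R3=0xe6 R4=0xf7  N=1 Z=0
after  6: R0=0x2a R1=0xdd R2=0xff R3=0xe6 R4=0xf7  N=1 Z=0
-- IRQ taken; context saved, return-PC = 7 --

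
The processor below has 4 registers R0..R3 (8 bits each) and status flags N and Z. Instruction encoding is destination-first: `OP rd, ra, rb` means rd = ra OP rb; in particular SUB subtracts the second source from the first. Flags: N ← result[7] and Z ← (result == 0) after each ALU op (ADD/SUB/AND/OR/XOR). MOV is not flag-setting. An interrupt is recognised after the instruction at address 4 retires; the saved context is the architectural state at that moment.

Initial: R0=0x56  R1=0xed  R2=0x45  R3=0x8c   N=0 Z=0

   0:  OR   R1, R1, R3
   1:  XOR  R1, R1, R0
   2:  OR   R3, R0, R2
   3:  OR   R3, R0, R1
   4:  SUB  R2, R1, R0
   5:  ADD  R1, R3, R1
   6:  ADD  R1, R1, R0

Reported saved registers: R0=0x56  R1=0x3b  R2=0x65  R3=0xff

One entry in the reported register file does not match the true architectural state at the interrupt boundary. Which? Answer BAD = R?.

BAD = R1

after  0: R0=0x56 R1=0xed R2=0x45 R3=0x8c  N=1 Z=0
after  1: R0=0x56 R1=0xbb R2=0x45 R3=0x8c  N=1 Z=0
after  2: R0=0x56 R1=0xbb R2=0x45 R3=0x57  N=0 Z=0
after  3: R0=0x56 R1=0xbb R2=0x45 R3=0xff  N=1 Z=0
after  4: R0=0x56 R1=0xbb R2=0x65 R3=0xff  N=0 Z=0
-- IRQ taken; context saved, return-PC = 5 --
mismatch: R1: reported 0x3b vs actual 0xbb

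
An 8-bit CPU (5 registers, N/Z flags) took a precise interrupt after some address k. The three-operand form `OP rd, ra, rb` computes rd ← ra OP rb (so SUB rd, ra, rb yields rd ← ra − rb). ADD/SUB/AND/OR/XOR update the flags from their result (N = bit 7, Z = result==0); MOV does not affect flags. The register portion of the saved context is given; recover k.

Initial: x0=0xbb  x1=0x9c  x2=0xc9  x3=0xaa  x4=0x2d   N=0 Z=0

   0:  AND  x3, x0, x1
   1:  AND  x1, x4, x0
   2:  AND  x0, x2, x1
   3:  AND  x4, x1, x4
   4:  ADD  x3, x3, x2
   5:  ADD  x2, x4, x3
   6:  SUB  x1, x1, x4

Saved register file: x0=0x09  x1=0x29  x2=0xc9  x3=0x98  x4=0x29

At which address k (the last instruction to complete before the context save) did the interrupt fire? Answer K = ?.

after  0: x0=0xbb x1=0x9c x2=0xc9 x3=0x98 x4=0x2d  N=1 Z=0
after  1: x0=0xbb x1=0x29 x2=0xc9 x3=0x98 x4=0x2d  N=0 Z=0
after  2: x0=0x09 x1=0x29 x2=0xc9 x3=0x98 x4=0x2d  N=0 Z=0
after  3: x0=0x09 x1=0x29 x2=0xc9 x3=0x98 x4=0x29  N=0 Z=0
-- IRQ taken; context saved, return-PC = 4 --

K = 3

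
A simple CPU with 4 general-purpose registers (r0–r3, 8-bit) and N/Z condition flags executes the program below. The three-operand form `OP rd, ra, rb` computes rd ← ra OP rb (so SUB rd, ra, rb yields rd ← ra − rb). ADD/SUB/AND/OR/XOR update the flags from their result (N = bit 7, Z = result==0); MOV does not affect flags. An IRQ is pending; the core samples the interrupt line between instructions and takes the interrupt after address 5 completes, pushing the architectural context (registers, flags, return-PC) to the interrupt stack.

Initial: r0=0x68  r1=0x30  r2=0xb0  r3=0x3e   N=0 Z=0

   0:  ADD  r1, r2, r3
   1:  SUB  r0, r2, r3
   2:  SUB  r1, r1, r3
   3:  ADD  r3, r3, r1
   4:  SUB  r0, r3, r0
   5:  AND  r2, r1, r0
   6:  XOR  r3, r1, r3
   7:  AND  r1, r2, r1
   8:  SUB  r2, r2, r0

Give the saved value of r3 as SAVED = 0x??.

after  0: r0=0x68 r1=0xee r2=0xb0 r3=0x3e  N=1 Z=0
after  1: r0=0x72 r1=0xee r2=0xb0 r3=0x3e  N=0 Z=0
after  2: r0=0x72 r1=0xb0 r2=0xb0 r3=0x3e  N=1 Z=0
after  3: r0=0x72 r1=0xb0 r2=0xb0 r3=0xee  N=1 Z=0
after  4: r0=0x7c r1=0xb0 r2=0xb0 r3=0xee  N=0 Z=0
after  5: r0=0x7c r1=0xb0 r2=0x30 r3=0xee  N=0 Z=0
-- IRQ taken; context saved, return-PC = 6 --

SAVED = 0xee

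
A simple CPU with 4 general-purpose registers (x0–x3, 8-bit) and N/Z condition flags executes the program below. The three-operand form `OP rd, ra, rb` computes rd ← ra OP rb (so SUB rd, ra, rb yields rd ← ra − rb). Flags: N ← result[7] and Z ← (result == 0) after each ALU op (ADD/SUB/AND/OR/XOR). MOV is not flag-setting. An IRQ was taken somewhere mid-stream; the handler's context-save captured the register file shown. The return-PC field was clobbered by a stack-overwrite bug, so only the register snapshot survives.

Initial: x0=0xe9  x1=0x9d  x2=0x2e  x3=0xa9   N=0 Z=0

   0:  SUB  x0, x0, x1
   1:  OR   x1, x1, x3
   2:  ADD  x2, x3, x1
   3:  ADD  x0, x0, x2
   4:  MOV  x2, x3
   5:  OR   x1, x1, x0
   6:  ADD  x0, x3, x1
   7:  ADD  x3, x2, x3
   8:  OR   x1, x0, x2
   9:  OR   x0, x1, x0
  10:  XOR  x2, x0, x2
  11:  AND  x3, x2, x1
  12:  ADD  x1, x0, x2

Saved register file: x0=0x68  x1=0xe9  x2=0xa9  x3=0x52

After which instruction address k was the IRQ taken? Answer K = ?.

after  0: x0=0x4c x1=0x9d x2=0x2e x3=0xa9  N=0 Z=0
after  1: x0=0x4c x1=0xbd x2=0x2e x3=0xa9  N=1 Z=0
after  2: x0=0x4c x1=0xbd x2=0x66 x3=0xa9  N=0 Z=0
after  3: x0=0xb2 x1=0xbd x2=0x66 x3=0xa9  N=1 Z=0
after  4: x0=0xb2 x1=0xbd x2=0xa9 x3=0xa9  N=1 Z=0
after  5: x0=0xb2 x1=0xbf x2=0xa9 x3=0xa9  N=1 Z=0
after  6: x0=0x68 x1=0xbf x2=0xa9 x3=0xa9  N=0 Z=0
after  7: x0=0x68 x1=0xbf x2=0xa9 x3=0x52  N=0 Z=0
after  8: x0=0x68 x1=0xe9 x2=0xa9 x3=0x52  N=1 Z=0
-- IRQ taken; context saved, return-PC = 9 --

K = 8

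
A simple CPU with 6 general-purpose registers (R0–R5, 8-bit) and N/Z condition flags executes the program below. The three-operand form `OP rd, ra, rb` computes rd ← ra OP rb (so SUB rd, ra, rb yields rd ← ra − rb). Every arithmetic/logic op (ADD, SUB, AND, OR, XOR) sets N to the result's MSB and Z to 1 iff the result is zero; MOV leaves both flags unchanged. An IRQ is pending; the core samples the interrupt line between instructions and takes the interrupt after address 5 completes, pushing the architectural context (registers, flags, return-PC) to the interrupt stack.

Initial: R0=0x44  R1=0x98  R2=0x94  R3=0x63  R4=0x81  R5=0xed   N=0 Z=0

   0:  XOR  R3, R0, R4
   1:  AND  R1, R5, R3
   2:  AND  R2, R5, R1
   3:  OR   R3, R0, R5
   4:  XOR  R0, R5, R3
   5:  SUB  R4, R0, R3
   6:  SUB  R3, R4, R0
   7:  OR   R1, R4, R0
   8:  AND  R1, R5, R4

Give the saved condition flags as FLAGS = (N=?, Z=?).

after  0: R0=0x44 R1=0x98 R2=0x94 R3=0xc5 R4=0x81 R5=0xed  N=1 Z=0
after  1: R0=0x44 R1=0xc5 R2=0x94 R3=0xc5 R4=0x81 R5=0xed  N=1 Z=0
after  2: R0=0x44 R1=0xc5 R2=0xc5 R3=0xc5 R4=0x81 R5=0xed  N=1 Z=0
after  3: R0=0x44 R1=0xc5 R2=0xc5 R3=0xed R4=0x81 R5=0xed  N=1 Z=0
after  4: R0=0x00 R1=0xc5 R2=0xc5 R3=0xed R4=0x81 R5=0xed  N=0 Z=1
after  5: R0=0x00 R1=0xc5 R2=0xc5 R3=0xed R4=0x13 R5=0xed  N=0 Z=0
-- IRQ taken; context saved, return-PC = 6 --

FLAGS = (N=0, Z=0)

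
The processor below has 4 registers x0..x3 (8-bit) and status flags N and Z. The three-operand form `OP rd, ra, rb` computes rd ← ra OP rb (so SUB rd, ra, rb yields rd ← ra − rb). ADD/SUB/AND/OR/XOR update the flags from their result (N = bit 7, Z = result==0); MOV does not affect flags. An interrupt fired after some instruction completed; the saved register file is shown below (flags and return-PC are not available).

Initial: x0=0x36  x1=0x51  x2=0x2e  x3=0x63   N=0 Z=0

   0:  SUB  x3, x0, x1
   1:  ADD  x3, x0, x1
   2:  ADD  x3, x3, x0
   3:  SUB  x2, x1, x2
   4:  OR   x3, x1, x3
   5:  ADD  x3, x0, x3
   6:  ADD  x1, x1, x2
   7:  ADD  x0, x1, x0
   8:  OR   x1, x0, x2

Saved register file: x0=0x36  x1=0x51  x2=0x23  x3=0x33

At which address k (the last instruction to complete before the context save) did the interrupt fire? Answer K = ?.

K = 5

after  0: x0=0x36 x1=0x51 x2=0x2e x3=0xe5  N=1 Z=0
after  1: x0=0x36 x1=0x51 x2=0x2e x3=0x87  N=1 Z=0
after  2: x0=0x36 x1=0x51 x2=0x2e x3=0xbd  N=1 Z=0
after  3: x0=0x36 x1=0x51 x2=0x23 x3=0xbd  N=0 Z=0
after  4: x0=0x36 x1=0x51 x2=0x23 x3=0xfd  N=1 Z=0
after  5: x0=0x36 x1=0x51 x2=0x23 x3=0x33  N=0 Z=0
-- IRQ taken; context saved, return-PC = 6 --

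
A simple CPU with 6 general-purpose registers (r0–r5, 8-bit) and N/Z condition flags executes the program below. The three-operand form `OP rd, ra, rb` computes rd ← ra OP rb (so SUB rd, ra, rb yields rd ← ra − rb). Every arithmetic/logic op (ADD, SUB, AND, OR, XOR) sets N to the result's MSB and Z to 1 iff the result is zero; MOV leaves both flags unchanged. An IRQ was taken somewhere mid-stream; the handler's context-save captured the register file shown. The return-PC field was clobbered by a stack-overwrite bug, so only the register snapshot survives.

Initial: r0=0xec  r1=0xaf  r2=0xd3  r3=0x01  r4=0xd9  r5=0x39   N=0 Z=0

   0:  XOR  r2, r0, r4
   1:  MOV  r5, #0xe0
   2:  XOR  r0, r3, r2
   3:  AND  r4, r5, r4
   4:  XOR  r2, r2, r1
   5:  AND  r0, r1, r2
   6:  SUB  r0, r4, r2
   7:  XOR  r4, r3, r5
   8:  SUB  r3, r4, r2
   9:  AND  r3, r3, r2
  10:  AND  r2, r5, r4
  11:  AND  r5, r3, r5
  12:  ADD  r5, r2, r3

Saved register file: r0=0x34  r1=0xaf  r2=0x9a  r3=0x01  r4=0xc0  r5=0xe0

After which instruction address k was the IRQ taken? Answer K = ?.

K = 4

after  0: r0=0xec r1=0xaf r2=0x35 r3=0x01 r4=0xd9 r5=0x39  N=0 Z=0
after  1: r0=0xec r1=0xaf r2=0x35 r3=0x01 r4=0xd9 r5=0xe0  N=0 Z=0
after  2: r0=0x34 r1=0xaf r2=0x35 r3=0x01 r4=0xd9 r5=0xe0  N=0 Z=0
after  3: r0=0x34 r1=0xaf r2=0x35 r3=0x01 r4=0xc0 r5=0xe0  N=1 Z=0
after  4: r0=0x34 r1=0xaf r2=0x9a r3=0x01 r4=0xc0 r5=0xe0  N=1 Z=0
-- IRQ taken; context saved, return-PC = 5 --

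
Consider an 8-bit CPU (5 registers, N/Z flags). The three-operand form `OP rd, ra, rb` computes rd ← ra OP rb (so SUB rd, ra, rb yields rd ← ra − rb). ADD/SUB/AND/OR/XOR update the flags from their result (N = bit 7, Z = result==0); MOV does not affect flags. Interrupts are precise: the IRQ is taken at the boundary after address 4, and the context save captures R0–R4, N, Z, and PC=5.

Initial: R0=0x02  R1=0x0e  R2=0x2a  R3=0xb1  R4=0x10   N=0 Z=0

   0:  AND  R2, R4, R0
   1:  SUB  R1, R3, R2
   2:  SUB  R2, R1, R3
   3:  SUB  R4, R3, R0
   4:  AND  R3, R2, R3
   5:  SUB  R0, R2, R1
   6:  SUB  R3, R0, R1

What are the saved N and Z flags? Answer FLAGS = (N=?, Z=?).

after  0: R0=0x02 R1=0x0e R2=0x00 R3=0xb1 R4=0x10  N=0 Z=1
after  1: R0=0x02 R1=0xb1 R2=0x00 R3=0xb1 R4=0x10  N=1 Z=0
after  2: R0=0x02 R1=0xb1 R2=0x00 R3=0xb1 R4=0x10  N=0 Z=1
after  3: R0=0x02 R1=0xb1 R2=0x00 R3=0xb1 R4=0xaf  N=1 Z=0
after  4: R0=0x02 R1=0xb1 R2=0x00 R3=0x00 R4=0xaf  N=0 Z=1
-- IRQ taken; context saved, return-PC = 5 --

FLAGS = (N=0, Z=1)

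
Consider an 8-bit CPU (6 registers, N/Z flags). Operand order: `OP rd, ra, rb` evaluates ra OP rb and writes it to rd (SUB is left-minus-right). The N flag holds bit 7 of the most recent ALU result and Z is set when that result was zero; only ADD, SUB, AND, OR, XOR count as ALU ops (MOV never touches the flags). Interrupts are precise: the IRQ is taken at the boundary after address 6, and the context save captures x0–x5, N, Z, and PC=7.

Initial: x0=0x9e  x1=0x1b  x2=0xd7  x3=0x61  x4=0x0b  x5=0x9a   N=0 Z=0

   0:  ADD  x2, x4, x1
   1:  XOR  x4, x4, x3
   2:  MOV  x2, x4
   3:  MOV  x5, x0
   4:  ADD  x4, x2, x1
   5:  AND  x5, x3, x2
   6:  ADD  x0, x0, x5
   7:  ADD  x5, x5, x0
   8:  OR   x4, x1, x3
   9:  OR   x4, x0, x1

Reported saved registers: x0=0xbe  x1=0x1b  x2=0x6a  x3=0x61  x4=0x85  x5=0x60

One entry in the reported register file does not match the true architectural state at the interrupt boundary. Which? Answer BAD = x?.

after  0: x0=0x9e x1=0x1b x2=0x26 x3=0x61 x4=0x0b x5=0x9a  N=0 Z=0
after  1: x0=0x9e x1=0x1b x2=0x26 x3=0x61 x4=0x6a x5=0x9a  N=0 Z=0
after  2: x0=0x9e x1=0x1b x2=0x6a x3=0x61 x4=0x6a x5=0x9a  N=0 Z=0
after  3: x0=0x9e x1=0x1b x2=0x6a x3=0x61 x4=0x6a x5=0x9e  N=0 Z=0
after  4: x0=0x9e x1=0x1b x2=0x6a x3=0x61 x4=0x85 x5=0x9e  N=1 Z=0
after  5: x0=0x9e x1=0x1b x2=0x6a x3=0x61 x4=0x85 x5=0x60  N=0 Z=0
after  6: x0=0xfe x1=0x1b x2=0x6a x3=0x61 x4=0x85 x5=0x60  N=1 Z=0
-- IRQ taken; context saved, return-PC = 7 --
mismatch: x0: reported 0xbe vs actual 0xfe

BAD = x0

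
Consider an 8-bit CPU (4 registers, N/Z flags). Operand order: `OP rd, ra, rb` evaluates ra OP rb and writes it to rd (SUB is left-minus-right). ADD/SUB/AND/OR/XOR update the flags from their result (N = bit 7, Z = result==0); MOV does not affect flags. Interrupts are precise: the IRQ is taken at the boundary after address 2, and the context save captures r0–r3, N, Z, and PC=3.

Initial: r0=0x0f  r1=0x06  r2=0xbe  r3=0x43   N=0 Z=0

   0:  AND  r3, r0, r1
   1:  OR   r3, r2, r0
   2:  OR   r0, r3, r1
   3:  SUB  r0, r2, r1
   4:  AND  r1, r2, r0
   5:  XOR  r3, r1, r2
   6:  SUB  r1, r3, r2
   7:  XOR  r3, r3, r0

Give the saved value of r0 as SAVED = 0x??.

SAVED = 0xbf

after  0: r0=0x0f r1=0x06 r2=0xbe r3=0x06  N=0 Z=0
after  1: r0=0x0f r1=0x06 r2=0xbe r3=0xbf  N=1 Z=0
after  2: r0=0xbf r1=0x06 r2=0xbe r3=0xbf  N=1 Z=0
-- IRQ taken; context saved, return-PC = 3 --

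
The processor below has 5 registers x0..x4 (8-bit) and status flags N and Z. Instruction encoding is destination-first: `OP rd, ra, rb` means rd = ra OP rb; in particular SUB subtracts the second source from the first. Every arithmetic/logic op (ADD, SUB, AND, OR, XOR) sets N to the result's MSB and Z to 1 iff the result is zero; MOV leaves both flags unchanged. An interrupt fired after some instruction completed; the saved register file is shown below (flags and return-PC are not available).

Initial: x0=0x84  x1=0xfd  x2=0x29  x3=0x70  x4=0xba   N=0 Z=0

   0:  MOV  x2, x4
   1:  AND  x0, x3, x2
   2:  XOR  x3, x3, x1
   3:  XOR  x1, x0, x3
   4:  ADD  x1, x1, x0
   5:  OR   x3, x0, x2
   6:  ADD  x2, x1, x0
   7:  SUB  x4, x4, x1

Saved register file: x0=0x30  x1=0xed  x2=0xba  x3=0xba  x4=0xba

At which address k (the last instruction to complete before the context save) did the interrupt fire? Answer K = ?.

K = 5

after  0: x0=0x84 x1=0xfd x2=0xba x3=0x70 x4=0xba  N=0 Z=0
after  1: x0=0x30 x1=0xfd x2=0xba x3=0x70 x4=0xba  N=0 Z=0
after  2: x0=0x30 x1=0xfd x2=0xba x3=0x8d x4=0xba  N=1 Z=0
after  3: x0=0x30 x1=0xbd x2=0xba x3=0x8d x4=0xba  N=1 Z=0
after  4: x0=0x30 x1=0xed x2=0xba x3=0x8d x4=0xba  N=1 Z=0
after  5: x0=0x30 x1=0xed x2=0xba x3=0xba x4=0xba  N=1 Z=0
-- IRQ taken; context saved, return-PC = 6 --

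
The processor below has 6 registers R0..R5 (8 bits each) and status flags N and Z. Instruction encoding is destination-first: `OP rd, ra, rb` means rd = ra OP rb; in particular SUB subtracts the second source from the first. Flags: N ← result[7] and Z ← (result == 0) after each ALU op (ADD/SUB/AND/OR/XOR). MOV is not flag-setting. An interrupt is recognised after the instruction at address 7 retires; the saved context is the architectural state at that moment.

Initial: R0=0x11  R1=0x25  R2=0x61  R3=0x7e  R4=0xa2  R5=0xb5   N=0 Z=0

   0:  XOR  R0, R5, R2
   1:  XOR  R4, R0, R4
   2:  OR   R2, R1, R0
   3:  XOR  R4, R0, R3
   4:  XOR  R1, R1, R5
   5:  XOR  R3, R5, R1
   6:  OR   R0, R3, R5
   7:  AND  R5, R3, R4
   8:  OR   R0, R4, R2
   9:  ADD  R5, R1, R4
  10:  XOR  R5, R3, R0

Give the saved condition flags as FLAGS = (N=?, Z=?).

after  0: R0=0xd4 R1=0x25 R2=0x61 R3=0x7e R4=0xa2 R5=0xb5  N=1 Z=0
after  1: R0=0xd4 R1=0x25 R2=0x61 R3=0x7e R4=0x76 R5=0xb5  N=0 Z=0
after  2: R0=0xd4 R1=0x25 R2=0xf5 R3=0x7e R4=0x76 R5=0xb5  N=1 Z=0
after  3: R0=0xd4 R1=0x25 R2=0xf5 R3=0x7e R4=0xaa R5=0xb5  N=1 Z=0
after  4: R0=0xd4 R1=0x90 R2=0xf5 R3=0x7e R4=0xaa R5=0xb5  N=1 Z=0
after  5: R0=0xd4 R1=0x90 R2=0xf5 R3=0x25 R4=0xaa R5=0xb5  N=0 Z=0
after  6: R0=0xb5 R1=0x90 R2=0xf5 R3=0x25 R4=0xaa R5=0xb5  N=1 Z=0
after  7: R0=0xb5 R1=0x90 R2=0xf5 R3=0x25 R4=0xaa R5=0x20  N=0 Z=0
-- IRQ taken; context saved, return-PC = 8 --

FLAGS = (N=0, Z=0)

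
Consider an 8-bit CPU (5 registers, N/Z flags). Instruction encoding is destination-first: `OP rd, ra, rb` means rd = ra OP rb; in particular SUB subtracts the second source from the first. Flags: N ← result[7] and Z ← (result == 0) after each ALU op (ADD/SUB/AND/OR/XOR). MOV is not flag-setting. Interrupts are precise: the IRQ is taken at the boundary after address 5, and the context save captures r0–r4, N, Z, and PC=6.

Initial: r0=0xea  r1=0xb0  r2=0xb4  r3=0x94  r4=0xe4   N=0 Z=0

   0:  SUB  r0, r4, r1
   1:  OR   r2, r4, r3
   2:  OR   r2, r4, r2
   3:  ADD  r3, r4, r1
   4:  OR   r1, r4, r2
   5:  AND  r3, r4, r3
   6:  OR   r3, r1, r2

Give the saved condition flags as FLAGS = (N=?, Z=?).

FLAGS = (N=1, Z=0)

after  0: r0=0x34 r1=0xb0 r2=0xb4 r3=0x94 r4=0xe4  N=0 Z=0
after  1: r0=0x34 r1=0xb0 r2=0xf4 r3=0x94 r4=0xe4  N=1 Z=0
after  2: r0=0x34 r1=0xb0 r2=0xf4 r3=0x94 r4=0xe4  N=1 Z=0
after  3: r0=0x34 r1=0xb0 r2=0xf4 r3=0x94 r4=0xe4  N=1 Z=0
after  4: r0=0x34 r1=0xf4 r2=0xf4 r3=0x94 r4=0xe4  N=1 Z=0
after  5: r0=0x34 r1=0xf4 r2=0xf4 r3=0x84 r4=0xe4  N=1 Z=0
-- IRQ taken; context saved, return-PC = 6 --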